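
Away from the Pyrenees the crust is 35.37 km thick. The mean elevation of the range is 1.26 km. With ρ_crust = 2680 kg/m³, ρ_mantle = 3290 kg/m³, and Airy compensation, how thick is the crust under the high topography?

Root depth r = h ρ_c / (ρ_m − ρ_c) = 1.26 km × 2680 / 610 = 5.536 km.
Total thickness = T + h + r = 35.37 km + 1.26 km + 5.536 km = 42.2 km.

42.2 km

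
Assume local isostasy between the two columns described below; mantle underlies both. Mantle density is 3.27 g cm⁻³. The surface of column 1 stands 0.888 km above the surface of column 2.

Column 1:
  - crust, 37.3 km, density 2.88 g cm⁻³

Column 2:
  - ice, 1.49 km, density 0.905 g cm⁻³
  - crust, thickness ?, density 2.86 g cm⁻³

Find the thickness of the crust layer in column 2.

19.8 km

Take the compensation level at the base of the deeper column (depth z_c below the surface of column 1) and equate Σ ρ_i t_i down to z_c; mantle fills any gap and the z_c terms cancel.
Column 1: 37.3×2.88 + (z_c − 37.3)×3.27
Column 2: 0.888×0 + 1.49×0.905 + x×2.86 + (z_c − 0.888 − 1.49 − x)×3.27
The z_c×3.27 term appears on both sides and cancels. Collect the known terms of each column as K = Σ(ρt)_known − 3.27 × (depth of known layers): K_1 = 107.424 − 3.27×37.3 = −14.547; K_2 = 1.34845 − 3.27×(0.888 + 1.49) = −6.42761.
Balance: K_1 = K_2 − x×(3.27 − 2.86), so x = (K_2 − K_1)/(3.27 − 2.86) = 8.11939/0.41 = 19.8 km.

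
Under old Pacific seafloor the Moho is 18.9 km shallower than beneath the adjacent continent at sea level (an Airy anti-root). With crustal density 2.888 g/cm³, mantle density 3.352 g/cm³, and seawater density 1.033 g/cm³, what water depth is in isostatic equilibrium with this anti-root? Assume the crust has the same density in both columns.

4.73 km

Replacing a thickness d of crust by seawater at the top must be balanced by replacing crust with mantle at the base: d (ρ_c − ρ_w) = a (ρ_m − ρ_c).
d = a (ρ_m − ρ_c)/(ρ_c − ρ_w) = 18.9 km × 0.464/1.855 = 4.73 km.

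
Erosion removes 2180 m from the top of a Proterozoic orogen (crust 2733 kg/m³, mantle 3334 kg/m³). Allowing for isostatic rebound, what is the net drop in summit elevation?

Rebound u = e ρ_c/ρ_m = 2180 m × 2733/3334 = 1787 m.
Net surface drop = e − u = 2180 m − 1787 m = e (ρ_m − ρ_c)/ρ_m = 393 m.

393 m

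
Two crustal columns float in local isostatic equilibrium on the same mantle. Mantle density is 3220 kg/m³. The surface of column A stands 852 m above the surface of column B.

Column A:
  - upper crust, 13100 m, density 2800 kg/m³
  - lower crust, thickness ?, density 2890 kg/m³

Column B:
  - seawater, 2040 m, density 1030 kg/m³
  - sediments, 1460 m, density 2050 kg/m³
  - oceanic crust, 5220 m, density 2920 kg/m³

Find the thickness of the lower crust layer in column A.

Take the compensation level at the base of the deeper column (depth z_c below the surface of column A) and equate Σ ρ_i t_i down to z_c; mantle fills any gap and the z_c terms cancel.
Column A: 13100×2800 + x×2890 + (z_c − 13100 − x)×3220
Column B: 852×0 + 2040×1030 + 1460×2050 + 5220×2920 + (z_c − 852 − 8720)×3220
The z_c×3220 term appears on both sides and cancels. Collect the known terms of each column as K = Σ(ρt)_known − 3220 × (depth of known layers): K_A = 36680000 − 3220×13100 = −5502000; K_B = 20336600 − 3220×(852 + 8720) = −10485240.
Balance: K_A − x×(3220 − 2890) = K_B, so x = (K_A − K_B)/(3220 − 2890) = 4983240/330 = 15100 m.

15100 m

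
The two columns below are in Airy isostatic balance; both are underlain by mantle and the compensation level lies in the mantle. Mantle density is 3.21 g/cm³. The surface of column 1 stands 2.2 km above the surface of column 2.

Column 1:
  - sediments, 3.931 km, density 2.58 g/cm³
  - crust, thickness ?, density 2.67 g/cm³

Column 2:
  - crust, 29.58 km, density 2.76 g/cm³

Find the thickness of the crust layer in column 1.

33.1 km

Take the compensation level at the base of the deeper column (depth z_c below the surface of column 1) and equate Σ ρ_i t_i down to z_c; mantle fills any gap and the z_c terms cancel.
Column 1: 3.931×2.58 + x×2.67 + (z_c − 3.931 − x)×3.21
Column 2: 2.2×0 + 29.58×2.76 + (z_c − 2.2 − 29.58)×3.21
The z_c×3.21 term appears on both sides and cancels. Collect the known terms of each column as K = Σ(ρt)_known − 3.21 × (depth of known layers): K_1 = 10.14198 − 3.21×3.931 = −2.47653; K_2 = 81.6408 − 3.21×(2.2 + 29.58) = −20.373.
Balance: K_1 − x×(3.21 − 2.67) = K_2, so x = (K_1 − K_2)/(3.21 − 2.67) = 17.8965/0.54 = 33.1 km.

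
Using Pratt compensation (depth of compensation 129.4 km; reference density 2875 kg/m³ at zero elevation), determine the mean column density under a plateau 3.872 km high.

2790 kg/m³

Pratt balance: ρ_ref D = ρ (D + h).
ρ = ρ_ref D/(D + h) = 2875 × 129.4 km/(129.4 km + 3.872 km) = 2790 kg/m³.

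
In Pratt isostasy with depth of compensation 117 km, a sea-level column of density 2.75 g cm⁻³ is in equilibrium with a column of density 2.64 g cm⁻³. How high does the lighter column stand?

4.88 km

ρ_ref D = ρ (D + h) → h = D (ρ_ref − ρ)/ρ.
h = 117 km × (2.75 − 2.64)/2.64 = 4.88 km.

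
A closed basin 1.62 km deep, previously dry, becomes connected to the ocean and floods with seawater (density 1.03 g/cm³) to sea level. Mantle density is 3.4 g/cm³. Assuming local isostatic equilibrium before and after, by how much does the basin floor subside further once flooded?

After flooding the water column is d + s deep. Its weight must equal the weight of mantle displaced by the extra subsidence s: (d + s) ρ_w = s ρ_m.
s = d ρ_w / (ρ_m − ρ_w) = 1.62 km × 1.03/(3.4 − 1.03) = 0.704 km.

0.704 km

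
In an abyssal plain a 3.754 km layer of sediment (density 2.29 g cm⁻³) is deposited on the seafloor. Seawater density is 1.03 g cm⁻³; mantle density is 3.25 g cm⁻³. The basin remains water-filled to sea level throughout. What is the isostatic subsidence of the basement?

Submarine loading: the sediment displaces seawater, and the subsidence is in turn flooded, so s (ρ_m − ρ_w) = t (ρ_sed − ρ_w).
s = 3.754 km × (2.29 − 1.03) / (3.25 − 1.03) = 2.13 km.

2.13 km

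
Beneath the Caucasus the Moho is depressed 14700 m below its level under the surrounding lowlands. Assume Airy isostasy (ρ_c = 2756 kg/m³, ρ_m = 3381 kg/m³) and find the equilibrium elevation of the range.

3330 m

Isostatic balance requires: ρ_c h = (ρ_m − ρ_c) r.
h = r (ρ_m − ρ_c) / ρ_c = 14700 m × (3381 − 2756) / 2756 = 3330 m.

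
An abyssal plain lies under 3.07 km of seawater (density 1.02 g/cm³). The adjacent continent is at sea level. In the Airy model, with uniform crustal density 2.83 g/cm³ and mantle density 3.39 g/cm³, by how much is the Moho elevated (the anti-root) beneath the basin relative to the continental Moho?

Balancing pressure at the compensation depth: replacing crust with seawater at the top is compensated by replacing crust with mantle at the base: d (ρ_c − ρ_w) = a (ρ_m − ρ_c).
a = d (ρ_c − ρ_w)/(ρ_m − ρ_c) = 3.07 km × 1.81/0.56 = 9.92 km.

9.92 km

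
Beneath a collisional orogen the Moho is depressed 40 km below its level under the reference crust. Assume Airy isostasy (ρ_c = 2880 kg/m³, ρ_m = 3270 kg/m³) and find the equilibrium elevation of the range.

Balancing pressure at the compensation depth: ρ_c h = (ρ_m − ρ_c) r.
h = r (ρ_m − ρ_c) / ρ_c = 40 km × (3270 − 2880) / 2880 = 5.42 km.

5.42 km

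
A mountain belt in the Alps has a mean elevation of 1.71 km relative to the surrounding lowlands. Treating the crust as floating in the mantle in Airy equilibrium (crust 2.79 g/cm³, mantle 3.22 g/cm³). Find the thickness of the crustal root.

In Airy isostatic equilibrium: the weight of the topography is balanced by the buoyancy of the root, ρ_c h = (ρ_m − ρ_c) r.
r = h · ρ_c / (ρ_m − ρ_c) = 1.71 km × 2.79 / (3.22 − 2.79) = 11.1 km.

11.1 km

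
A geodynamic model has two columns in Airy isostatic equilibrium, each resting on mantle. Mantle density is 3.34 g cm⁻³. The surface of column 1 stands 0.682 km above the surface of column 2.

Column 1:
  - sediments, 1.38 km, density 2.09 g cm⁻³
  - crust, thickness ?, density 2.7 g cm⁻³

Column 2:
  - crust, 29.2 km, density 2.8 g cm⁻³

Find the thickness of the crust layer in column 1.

25.5 km

Take the compensation level at the base of the deeper column (depth z_c below the surface of column 1) and equate Σ ρ_i t_i down to z_c; mantle fills any gap and the z_c terms cancel.
Column 1: 1.38×2.09 + x×2.7 + (z_c − 1.38 − x)×3.34
Column 2: 0.682×0 + 29.2×2.8 + (z_c − 0.682 − 29.2)×3.34
The z_c×3.34 term appears on both sides and cancels. Collect the known terms of each column as K = Σ(ρt)_known − 3.34 × (depth of known layers): K_1 = 2.8842 − 3.34×1.38 = −1.725; K_2 = 81.76 − 3.34×(0.682 + 29.2) = −18.04588.
Balance: K_1 − x×(3.34 − 2.7) = K_2, so x = (K_1 − K_2)/(3.34 − 2.7) = 16.3209/0.64 = 25.5 km.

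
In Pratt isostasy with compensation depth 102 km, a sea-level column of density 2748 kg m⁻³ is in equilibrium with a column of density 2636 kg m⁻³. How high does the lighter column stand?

4.33 km

ρ_ref D = ρ (D + h) → h = D (ρ_ref − ρ)/ρ.
h = 102 km × (2748 − 2636)/2636 = 4.33 km.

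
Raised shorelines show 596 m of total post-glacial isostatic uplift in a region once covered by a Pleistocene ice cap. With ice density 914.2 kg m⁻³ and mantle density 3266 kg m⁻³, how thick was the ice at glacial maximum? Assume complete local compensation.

2130 m

u = t ρ_ice/ρ_m → t = u ρ_m/ρ_ice = 596 m × 3266/914.2 = 2130 m.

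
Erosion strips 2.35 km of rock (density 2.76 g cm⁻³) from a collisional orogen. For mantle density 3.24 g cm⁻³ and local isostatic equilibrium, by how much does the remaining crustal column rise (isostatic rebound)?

2 km

Unloading: uplift u = e ρ_c/ρ_m = 2.35 km × 2.76/3.24 = 2 km.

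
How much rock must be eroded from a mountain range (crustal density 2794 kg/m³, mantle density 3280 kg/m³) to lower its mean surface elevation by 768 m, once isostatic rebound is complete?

5180 m

Net drop Δ = e − u = e − e ρ_c/ρ_m = e (ρ_m − ρ_c)/ρ_m.
e = Δ ρ_m/(ρ_m − ρ_c) = 768 m × 3280/486 = 5180 m.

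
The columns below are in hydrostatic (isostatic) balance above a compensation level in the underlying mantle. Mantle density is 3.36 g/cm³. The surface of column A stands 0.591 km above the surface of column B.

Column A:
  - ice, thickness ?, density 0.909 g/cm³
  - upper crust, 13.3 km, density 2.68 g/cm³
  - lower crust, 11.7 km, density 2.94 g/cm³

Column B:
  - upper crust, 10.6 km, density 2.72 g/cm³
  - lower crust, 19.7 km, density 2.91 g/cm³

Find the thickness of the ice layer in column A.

1.5 km

Take the compensation level at the base of the deeper column (depth z_c below the surface of column A) and equate Σ ρ_i t_i down to z_c; mantle fills any gap and the z_c terms cancel.
Column A: x×0.909 + 13.3×2.68 + 11.7×2.94 + (z_c − 25 − x)×3.36
Column B: 0.591×0 + 10.6×2.72 + 19.7×2.91 + (z_c − 0.591 − 30.3)×3.36
The z_c×3.36 term appears on both sides and cancels. Collect the known terms of each column as K = Σ(ρt)_known − 3.36 × (depth of known layers): K_A = 70.042 − 3.36×25 = −13.958; K_B = 86.159 − 3.36×(0.591 + 30.3) = −17.63476.
Balance: K_A − x×(3.36 − 0.909) = K_B, so x = (K_A − K_B)/(3.36 − 0.909) = 3.67676/2.451 = 1.5 km.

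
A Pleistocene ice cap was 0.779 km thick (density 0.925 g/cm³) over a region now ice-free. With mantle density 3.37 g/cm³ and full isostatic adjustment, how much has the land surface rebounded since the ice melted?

Removing the load lets mantle flow back in; uplift u satisfies ρ_ice t = ρ_m u.
u = t ρ_ice/ρ_m = 0.779 km × 0.925/3.37 = 0.214 km.

0.214 km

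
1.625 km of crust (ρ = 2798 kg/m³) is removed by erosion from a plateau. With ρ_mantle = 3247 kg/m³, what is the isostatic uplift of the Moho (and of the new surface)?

Unloading: uplift u = e ρ_c/ρ_m = 1.625 km × 2798/3247 = 1.4 km.

1.4 km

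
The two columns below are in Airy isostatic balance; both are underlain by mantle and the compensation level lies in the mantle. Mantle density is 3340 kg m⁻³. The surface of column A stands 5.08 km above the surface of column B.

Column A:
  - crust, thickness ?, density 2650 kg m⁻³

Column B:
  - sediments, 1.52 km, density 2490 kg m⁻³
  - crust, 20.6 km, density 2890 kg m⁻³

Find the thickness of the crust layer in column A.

Take the compensation level at the base of the deeper column (depth z_c below the surface of column A) and equate Σ ρ_i t_i down to z_c; mantle fills any gap and the z_c terms cancel.
Column A: x×2650 + (z_c − 0 − x)×3340
Column B: 5.08×0 + 1.52×2490 + 20.6×2890 + (z_c − 5.08 − 22.12)×3340
The z_c×3340 term appears on both sides and cancels. Collect the known terms of each column as K = Σ(ρt)_known − 3340 × (depth of known layers): K_A = 0 − 3340×0 = 0; K_B = 63318.8 − 3340×(5.08 + 22.12) = −27529.2.
Balance: K_A − x×(3340 − 2650) = K_B, so x = (K_A − K_B)/(3340 − 2650) = 27529.2/690 = 39.9 km.

39.9 km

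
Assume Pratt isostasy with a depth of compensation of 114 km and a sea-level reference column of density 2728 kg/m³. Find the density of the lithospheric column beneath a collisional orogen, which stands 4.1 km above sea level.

2630 kg/m³

Pratt balance: ρ_ref D = ρ (D + h).
ρ = ρ_ref D/(D + h) = 2728 × 114 km/(114 km + 4.1 km) = 2630 kg/m³.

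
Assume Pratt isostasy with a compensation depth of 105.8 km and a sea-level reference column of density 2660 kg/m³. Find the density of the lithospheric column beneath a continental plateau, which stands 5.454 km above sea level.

2530 kg/m³

Pratt balance: ρ_ref D = ρ (D + h).
ρ = ρ_ref D/(D + h) = 2660 × 105.8 km/(105.8 km + 5.454 km) = 2530 kg/m³.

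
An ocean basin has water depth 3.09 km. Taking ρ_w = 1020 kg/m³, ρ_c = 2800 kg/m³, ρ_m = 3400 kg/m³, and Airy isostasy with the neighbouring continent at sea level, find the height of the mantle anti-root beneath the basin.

9.17 km

Isostatic balance requires: replacing crust with seawater at the top is compensated by replacing crust with mantle at the base: d (ρ_c − ρ_w) = a (ρ_m − ρ_c).
a = d (ρ_c − ρ_w)/(ρ_m − ρ_c) = 3.09 km × 1780/600 = 9.17 km.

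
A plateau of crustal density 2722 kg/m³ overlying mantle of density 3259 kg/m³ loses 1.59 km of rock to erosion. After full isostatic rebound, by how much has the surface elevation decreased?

Rebound u = e ρ_c/ρ_m = 1.59 km × 2722/3259 = 1.328 km.
Net surface drop = e − u = 1.59 km − 1.328 km = e (ρ_m − ρ_c)/ρ_m = 0.262 km.

0.262 km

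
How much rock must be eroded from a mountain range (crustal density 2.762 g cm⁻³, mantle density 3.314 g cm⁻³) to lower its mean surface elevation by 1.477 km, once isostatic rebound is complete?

Net drop Δ = e − u = e − e ρ_c/ρ_m = e (ρ_m − ρ_c)/ρ_m.
e = Δ ρ_m/(ρ_m − ρ_c) = 1.477 km × 3.314/0.552 = 8.87 km.

8.87 km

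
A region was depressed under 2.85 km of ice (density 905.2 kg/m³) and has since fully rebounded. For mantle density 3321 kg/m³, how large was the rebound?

Removing the load lets mantle flow back in; uplift u satisfies ρ_ice t = ρ_m u.
u = t ρ_ice/ρ_m = 2.85 km × 905.2/3321 = 0.777 km.

0.777 km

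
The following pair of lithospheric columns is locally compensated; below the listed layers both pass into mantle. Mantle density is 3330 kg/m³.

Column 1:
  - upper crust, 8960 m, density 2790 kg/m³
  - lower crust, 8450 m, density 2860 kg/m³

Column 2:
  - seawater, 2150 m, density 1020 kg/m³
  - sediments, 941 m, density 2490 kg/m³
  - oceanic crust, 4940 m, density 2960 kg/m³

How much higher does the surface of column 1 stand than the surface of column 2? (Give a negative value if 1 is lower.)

For any compensation level in the mantle, the mantle terms cancel and isostasy reduces to e = (Σt_1 − Σt_2) − (Σ(ρt)_1 − Σ(ρt)_2) / ρ_m.
Σt_1 = 17410 m; Σt_2 = 8031 m; Σ(ρt)_1 = 49165400; Σ(ρt)_2 = 19158490 (in m·kg/m³).
e = (17410 − 8031) − (49165400 − 19158490) / 3330 = 368 m.

368 m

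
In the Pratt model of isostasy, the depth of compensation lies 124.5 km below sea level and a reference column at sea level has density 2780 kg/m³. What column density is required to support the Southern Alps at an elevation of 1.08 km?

Pratt balance: ρ_ref D = ρ (D + h).
ρ = ρ_ref D/(D + h) = 2780 × 124.5 km/(124.5 km + 1.08 km) = 2760 kg/m³.

2760 kg/m³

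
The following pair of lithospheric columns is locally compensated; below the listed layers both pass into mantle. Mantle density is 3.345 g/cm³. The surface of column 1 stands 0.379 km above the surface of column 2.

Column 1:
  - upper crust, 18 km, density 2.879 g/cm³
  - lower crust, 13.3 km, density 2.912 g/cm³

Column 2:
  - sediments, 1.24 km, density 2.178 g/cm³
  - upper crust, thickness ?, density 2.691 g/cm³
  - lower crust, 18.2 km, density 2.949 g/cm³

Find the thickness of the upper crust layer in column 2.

Take the compensation level at the base of the deeper column (depth z_c below the surface of column 1) and equate Σ ρ_i t_i down to z_c; mantle fills any gap and the z_c terms cancel.
Column 1: 18×2.879 + 13.3×2.912 + (z_c − 31.3)×3.345
Column 2: 0.379×0 + 1.24×2.178 + x×2.691 + 18.2×2.949 + (z_c − 0.379 − 19.44 − x)×3.345
The z_c×3.345 term appears on both sides and cancels. Collect the known terms of each column as K = Σ(ρt)_known − 3.345 × (depth of known layers): K_1 = 90.5516 − 3.345×31.3 = −14.1469; K_2 = 56.37252 − 3.345×(0.379 + 19.44) = −9.922035.
Balance: K_1 = K_2 − x×(3.345 − 2.691), so x = (K_2 − K_1)/(3.345 − 2.691) = 4.22486/0.654 = 6.46 km.

6.46 km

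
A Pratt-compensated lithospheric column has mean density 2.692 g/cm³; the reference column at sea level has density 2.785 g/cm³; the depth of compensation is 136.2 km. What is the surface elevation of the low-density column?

4.71 km

ρ_ref D = ρ (D + h) → h = D (ρ_ref − ρ)/ρ.
h = 136.2 km × (2.785 − 2.692)/2.692 = 4.71 km.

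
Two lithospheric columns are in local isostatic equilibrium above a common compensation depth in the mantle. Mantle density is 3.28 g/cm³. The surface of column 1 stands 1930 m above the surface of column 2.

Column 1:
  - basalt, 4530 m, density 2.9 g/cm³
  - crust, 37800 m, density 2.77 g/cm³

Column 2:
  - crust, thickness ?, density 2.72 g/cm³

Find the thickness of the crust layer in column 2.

Take the compensation level at the base of the deeper column (depth z_c below the surface of column 1) and equate Σ ρ_i t_i down to z_c; mantle fills any gap and the z_c terms cancel.
Column 1: 4530×2.9 + 37800×2.77 + (z_c − 42330)×3.28
Column 2: 1930×0 + x×2.72 + (z_c − 1930 − 0 − x)×3.28
The z_c×3.28 term appears on both sides and cancels. Collect the known terms of each column as K = Σ(ρt)_known − 3.28 × (depth of known layers): K_1 = 117843 − 3.28×42330 = −20999.4; K_2 = 0 − 3.28×(1930 + 0) = −6330.4.
Balance: K_1 = K_2 − x×(3.28 − 2.72), so x = (K_2 − K_1)/(3.28 − 2.72) = 14669/0.56 = 26200 m.

26200 m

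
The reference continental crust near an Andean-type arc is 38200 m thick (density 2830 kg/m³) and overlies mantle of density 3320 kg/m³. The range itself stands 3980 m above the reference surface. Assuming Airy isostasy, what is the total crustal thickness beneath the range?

Root depth r = h ρ_c / (ρ_m − ρ_c) = 3980 m × 2830 / 490 = 22990 m.
Total thickness = T + h + r = 38200 m + 3980 m + 22990 m = 65200 m.

65200 m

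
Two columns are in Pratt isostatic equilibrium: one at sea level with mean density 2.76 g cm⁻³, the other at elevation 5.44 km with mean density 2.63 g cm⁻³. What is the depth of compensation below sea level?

110 km

ρ_ref D = ρ (D + h) → D (ρ_ref − ρ) = ρ h.
D = ρ h/(ρ_ref − ρ) = 2.63 × 5.44 km/(2.76 − 2.63) = 110 km.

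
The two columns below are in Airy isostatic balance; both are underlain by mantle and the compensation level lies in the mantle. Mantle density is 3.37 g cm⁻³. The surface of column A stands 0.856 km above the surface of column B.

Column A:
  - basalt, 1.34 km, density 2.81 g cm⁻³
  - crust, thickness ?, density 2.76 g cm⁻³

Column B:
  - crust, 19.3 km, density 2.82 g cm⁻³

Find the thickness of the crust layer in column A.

Take the compensation level at the base of the deeper column (depth z_c below the surface of column A) and equate Σ ρ_i t_i down to z_c; mantle fills any gap and the z_c terms cancel.
Column A: 1.34×2.81 + x×2.76 + (z_c − 1.34 − x)×3.37
Column B: 0.856×0 + 19.3×2.82 + (z_c − 0.856 − 19.3)×3.37
The z_c×3.37 term appears on both sides and cancels. Collect the known terms of each column as K = Σ(ρt)_known − 3.37 × (depth of known layers): K_A = 3.7654 − 3.37×1.34 = −0.7504; K_B = 54.426 − 3.37×(0.856 + 19.3) = −13.49972.
Balance: K_A − x×(3.37 − 2.76) = K_B, so x = (K_A − K_B)/(3.37 − 2.76) = 12.7493/0.61 = 20.9 km.

20.9 km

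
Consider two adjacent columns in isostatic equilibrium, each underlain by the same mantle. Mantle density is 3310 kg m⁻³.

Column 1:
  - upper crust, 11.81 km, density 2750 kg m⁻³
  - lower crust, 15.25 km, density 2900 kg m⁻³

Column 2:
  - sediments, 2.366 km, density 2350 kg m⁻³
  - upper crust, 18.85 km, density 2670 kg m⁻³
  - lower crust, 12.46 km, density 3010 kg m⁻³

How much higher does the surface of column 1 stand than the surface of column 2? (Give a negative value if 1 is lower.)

For any compensation level in the mantle, the mantle terms cancel and isostasy reduces to e = (Σt_1 − Σt_2) − (Σ(ρt)_1 − Σ(ρt)_2) / ρ_m.
Σt_1 = 27.06 km; Σt_2 = 33.676 km; Σ(ρt)_1 = 76702.5; Σ(ρt)_2 = 93394.2 (in km·kg m⁻³).
e = (27.06 − 33.676) − (76702.5 − 93394.2) / 3310 = −1.57 km.

−1.57 km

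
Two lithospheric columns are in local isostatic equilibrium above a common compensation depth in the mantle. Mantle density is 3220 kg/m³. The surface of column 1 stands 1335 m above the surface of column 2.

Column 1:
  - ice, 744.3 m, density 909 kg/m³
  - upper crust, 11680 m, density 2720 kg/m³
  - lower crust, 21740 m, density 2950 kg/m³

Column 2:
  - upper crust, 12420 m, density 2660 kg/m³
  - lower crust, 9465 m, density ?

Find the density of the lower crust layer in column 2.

2990 kg/m³

Take the compensation level at the base of the deeper column (depth z_c below the surface of column 1) and equate Σ ρ_i t_i down to z_c; mantle fills any gap and the z_c terms cancel.
Column 1: 744.3×909 + 11680×2720 + 21740×2950 + (z_c − 34164.3)×3220
Column 2: 1335×0 + 12420×2660 + 9465×ρ + (z_c − 1335 − 21885)×3220
The z_c×3220 term appears on both sides and cancels. Collect the known terms of each column as K = Σ(ρt)_known − 3220 × (depth of known layers): K_1 = 96579168.7 − 3220×34164.3 = −13429877.3; K_2 = 33037200 − 3220×(1335 + 21885) = −41731200.
Balance: K_1 = K_2 + 9465×ρ, so ρ = (K_1 − K_2)/9465 = 28301300/9465 = 2990 kg/m³.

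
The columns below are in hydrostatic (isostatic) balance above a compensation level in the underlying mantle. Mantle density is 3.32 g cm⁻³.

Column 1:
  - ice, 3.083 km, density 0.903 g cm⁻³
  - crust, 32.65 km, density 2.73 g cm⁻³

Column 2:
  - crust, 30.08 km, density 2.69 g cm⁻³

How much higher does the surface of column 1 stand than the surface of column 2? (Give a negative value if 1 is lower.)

For any compensation level in the mantle, the mantle terms cancel and isostasy reduces to e = (Σt_1 − Σt_2) − (Σ(ρt)_1 − Σ(ρt)_2) / ρ_m.
Σt_1 = 35.733 km; Σt_2 = 30.08 km; Σ(ρt)_1 = 91.918449; Σ(ρt)_2 = 80.9152 (in km·g cm⁻³).
e = (35.733 − 30.08) − (91.918449 − 80.9152) / 3.32 = 2.34 km.

2.34 km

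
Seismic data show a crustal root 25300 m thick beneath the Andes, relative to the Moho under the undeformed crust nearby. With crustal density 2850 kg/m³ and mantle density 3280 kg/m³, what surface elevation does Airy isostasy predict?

3820 m

In Airy isostatic equilibrium: ρ_c h = (ρ_m − ρ_c) r.
h = r (ρ_m − ρ_c) / ρ_c = 25300 m × (3280 − 2850) / 2850 = 3820 m.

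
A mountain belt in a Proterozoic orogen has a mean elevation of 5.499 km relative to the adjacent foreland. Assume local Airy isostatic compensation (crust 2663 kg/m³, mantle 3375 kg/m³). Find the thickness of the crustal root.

20.6 km

Isostatic balance requires: the weight of the topography is balanced by the buoyancy of the root, ρ_c h = (ρ_m − ρ_c) r.
r = h · ρ_c / (ρ_m − ρ_c) = 5.499 km × 2663 / (3375 − 2663) = 20.6 km.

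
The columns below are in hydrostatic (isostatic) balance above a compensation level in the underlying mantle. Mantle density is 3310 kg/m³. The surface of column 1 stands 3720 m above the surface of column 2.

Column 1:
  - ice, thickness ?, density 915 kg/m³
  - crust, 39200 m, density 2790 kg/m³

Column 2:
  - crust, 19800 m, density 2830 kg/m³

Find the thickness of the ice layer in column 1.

Take the compensation level at the base of the deeper column (depth z_c below the surface of column 1) and equate Σ ρ_i t_i down to z_c; mantle fills any gap and the z_c terms cancel.
Column 1: x×915 + 39200×2790 + (z_c − 39200 − x)×3310
Column 2: 3720×0 + 19800×2830 + (z_c − 3720 − 19800)×3310
The z_c×3310 term appears on both sides and cancels. Collect the known terms of each column as K = Σ(ρt)_known − 3310 × (depth of known layers): K_1 = 109368000 − 3310×39200 = −20384000; K_2 = 56034000 − 3310×(3720 + 19800) = −21817200.
Balance: K_1 − x×(3310 − 915) = K_2, so x = (K_1 − K_2)/(3310 − 915) = 1433200/2395 = 598 m.

598 m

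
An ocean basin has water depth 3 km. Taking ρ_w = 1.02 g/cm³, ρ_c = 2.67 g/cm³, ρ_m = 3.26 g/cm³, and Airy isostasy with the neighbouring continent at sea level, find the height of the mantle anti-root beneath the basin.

8.39 km

In Airy isostatic equilibrium: replacing crust with seawater at the top is compensated by replacing crust with mantle at the base: d (ρ_c − ρ_w) = a (ρ_m − ρ_c).
a = d (ρ_c − ρ_w)/(ρ_m − ρ_c) = 3 km × 1.65/0.59 = 8.39 km.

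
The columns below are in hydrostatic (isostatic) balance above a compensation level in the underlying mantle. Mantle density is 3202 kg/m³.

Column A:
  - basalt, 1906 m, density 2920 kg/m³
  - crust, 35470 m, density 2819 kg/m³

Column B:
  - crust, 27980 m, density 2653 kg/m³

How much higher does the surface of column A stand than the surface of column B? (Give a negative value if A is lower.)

−387 m

For any compensation level in the mantle, the mantle terms cancel and isostasy reduces to e = (Σt_A − Σt_B) − (Σ(ρt)_A − Σ(ρt)_B) / ρ_m.
Σt_A = 37376 m; Σt_B = 27980 m; Σ(ρt)_A = 105555450; Σ(ρt)_B = 74230940 (in m·kg/m³).
e = (37376 − 27980) − (105555450 − 74230940) / 3202 = −387 m.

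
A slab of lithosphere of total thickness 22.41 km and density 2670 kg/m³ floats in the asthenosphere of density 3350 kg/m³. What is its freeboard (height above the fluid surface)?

4.55 km

Floating equilibrium: submerged depth d = t ρ_obj/ρ_fluid = 22.41 km × 2670/3350 = 17.86 km.
Freeboard = t − d = 22.41 km − 17.86 km = 4.55 km.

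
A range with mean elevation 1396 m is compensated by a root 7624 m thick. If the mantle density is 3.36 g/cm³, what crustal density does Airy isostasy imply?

2.84 g/cm³

ρ_c h = (ρ_m − ρ_c) r → ρ_c (h + r) = ρ_m r → ρ_c = ρ_m r / (h + r).
ρ_c = 3.36 × 7624 m / (1396 m + 7624 m) = 2.84 g/cm³.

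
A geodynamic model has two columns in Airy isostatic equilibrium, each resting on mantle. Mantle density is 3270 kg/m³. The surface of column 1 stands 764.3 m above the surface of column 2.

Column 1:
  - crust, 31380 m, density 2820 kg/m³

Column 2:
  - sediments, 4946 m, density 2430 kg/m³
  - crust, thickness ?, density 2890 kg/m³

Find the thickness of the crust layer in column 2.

Take the compensation level at the base of the deeper column (depth z_c below the surface of column 1) and equate Σ ρ_i t_i down to z_c; mantle fills any gap and the z_c terms cancel.
Column 1: 31380×2820 + (z_c − 31380)×3270
Column 2: 764.3×0 + 4946×2430 + x×2890 + (z_c − 764.3 − 4946 − x)×3270
The z_c×3270 term appears on both sides and cancels. Collect the known terms of each column as K = Σ(ρt)_known − 3270 × (depth of known layers): K_1 = 88491600 − 3270×31380 = −14121000; K_2 = 12018780 − 3270×(764.3 + 4946) = −6653901.
Balance: K_1 = K_2 − x×(3270 − 2890), so x = (K_2 − K_1)/(3270 − 2890) = 7467100/380 = 19700 m.

19700 m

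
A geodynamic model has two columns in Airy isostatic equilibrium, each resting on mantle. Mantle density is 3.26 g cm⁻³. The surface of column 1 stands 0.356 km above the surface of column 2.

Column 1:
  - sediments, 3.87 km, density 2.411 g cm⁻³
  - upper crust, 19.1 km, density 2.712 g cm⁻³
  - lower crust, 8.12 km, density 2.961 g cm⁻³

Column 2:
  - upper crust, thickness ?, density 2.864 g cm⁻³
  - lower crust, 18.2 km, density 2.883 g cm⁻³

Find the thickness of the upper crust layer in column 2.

Take the compensation level at the base of the deeper column (depth z_c below the surface of column 1) and equate Σ ρ_i t_i down to z_c; mantle fills any gap and the z_c terms cancel.
Column 1: 3.87×2.411 + 19.1×2.712 + 8.12×2.961 + (z_c − 31.09)×3.26
Column 2: 0.356×0 + x×2.864 + 18.2×2.883 + (z_c − 0.356 − 18.2 − x)×3.26
The z_c×3.26 term appears on both sides and cancels. Collect the known terms of each column as K = Σ(ρt)_known − 3.26 × (depth of known layers): K_1 = 85.17309 − 3.26×31.09 = −16.18031; K_2 = 52.4706 − 3.26×(0.356 + 18.2) = −8.02196.
Balance: K_1 = K_2 − x×(3.26 − 2.864), so x = (K_2 − K_1)/(3.26 − 2.864) = 8.15835/0.396 = 20.6 km.

20.6 km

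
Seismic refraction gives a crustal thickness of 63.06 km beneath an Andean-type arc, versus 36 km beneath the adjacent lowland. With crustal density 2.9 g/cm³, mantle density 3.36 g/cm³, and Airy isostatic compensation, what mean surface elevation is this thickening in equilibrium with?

3.7 km

Excess crust Δ = 63.06 km − 36 km = 27.06 km, split between elevation h and root r with h + r = Δ.
Airy balance ρ_c h = (ρ_m − ρ_c) r gives r = h ρ_c/(ρ_m − ρ_c), so h (1 + ρ_c/(ρ_m − ρ_c)) = Δ, i.e. h = Δ (ρ_m − ρ_c)/ρ_m.
h = 27.06 km × 0.46/3.36 = 3.7 km.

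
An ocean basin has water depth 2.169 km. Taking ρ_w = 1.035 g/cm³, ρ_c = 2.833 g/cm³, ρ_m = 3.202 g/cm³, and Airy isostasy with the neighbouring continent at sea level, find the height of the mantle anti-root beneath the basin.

10.6 km

In Airy isostatic equilibrium: replacing crust with seawater at the top is compensated by replacing crust with mantle at the base: d (ρ_c − ρ_w) = a (ρ_m − ρ_c).
a = d (ρ_c − ρ_w)/(ρ_m − ρ_c) = 2.169 km × 1.798/0.369 = 10.6 km.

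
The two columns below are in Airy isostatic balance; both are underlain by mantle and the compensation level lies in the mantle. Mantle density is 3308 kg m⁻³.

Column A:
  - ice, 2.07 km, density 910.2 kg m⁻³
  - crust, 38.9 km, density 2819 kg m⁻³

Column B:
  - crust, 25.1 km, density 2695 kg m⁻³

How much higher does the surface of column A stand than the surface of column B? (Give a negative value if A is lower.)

For any compensation level in the mantle, the mantle terms cancel and isostasy reduces to e = (Σt_A − Σt_B) − (Σ(ρt)_A − Σ(ρt)_B) / ρ_m.
Σt_A = 40.97 km; Σt_B = 25.1 km; Σ(ρt)_A = 111543.214; Σ(ρt)_B = 67644.5 (in km·kg m⁻³).
e = (40.97 − 25.1) − (111543.214 − 67644.5) / 3308 = 2.6 km.

2.6 km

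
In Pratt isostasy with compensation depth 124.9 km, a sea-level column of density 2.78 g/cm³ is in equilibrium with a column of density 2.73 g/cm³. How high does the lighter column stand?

2.29 km

ρ_ref D = ρ (D + h) → h = D (ρ_ref − ρ)/ρ.
h = 124.9 km × (2.78 − 2.73)/2.73 = 2.29 km.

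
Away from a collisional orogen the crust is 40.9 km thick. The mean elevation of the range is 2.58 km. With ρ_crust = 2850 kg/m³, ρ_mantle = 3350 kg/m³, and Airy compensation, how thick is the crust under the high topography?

58.2 km

Root depth r = h ρ_c / (ρ_m − ρ_c) = 2.58 km × 2850 / 500 = 14.71 km.
Total thickness = T + h + r = 40.9 km + 2.58 km + 14.71 km = 58.2 km.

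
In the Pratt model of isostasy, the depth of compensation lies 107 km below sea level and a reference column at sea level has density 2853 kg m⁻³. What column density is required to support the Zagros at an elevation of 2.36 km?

Pratt balance: ρ_ref D = ρ (D + h).
ρ = ρ_ref D/(D + h) = 2853 × 107 km/(107 km + 2.36 km) = 2790 kg m⁻³.

2790 kg m⁻³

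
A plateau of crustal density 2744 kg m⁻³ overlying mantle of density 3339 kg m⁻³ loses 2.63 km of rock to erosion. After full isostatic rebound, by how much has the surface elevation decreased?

Rebound u = e ρ_c/ρ_m = 2.63 km × 2744/3339 = 2.161 km.
Net surface drop = e − u = 2.63 km − 2.161 km = e (ρ_m − ρ_c)/ρ_m = 0.469 km.

0.469 km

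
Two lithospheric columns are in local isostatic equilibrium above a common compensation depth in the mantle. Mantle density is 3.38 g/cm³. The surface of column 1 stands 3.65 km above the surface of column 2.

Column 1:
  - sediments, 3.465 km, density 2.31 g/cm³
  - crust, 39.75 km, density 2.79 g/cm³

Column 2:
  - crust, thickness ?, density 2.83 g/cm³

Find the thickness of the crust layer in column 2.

Take the compensation level at the base of the deeper column (depth z_c below the surface of column 1) and equate Σ ρ_i t_i down to z_c; mantle fills any gap and the z_c terms cancel.
Column 1: 3.465×2.31 + 39.75×2.79 + (z_c − 43.215)×3.38
Column 2: 3.65×0 + x×2.83 + (z_c − 3.65 − 0 − x)×3.38
The z_c×3.38 term appears on both sides and cancels. Collect the known terms of each column as K = Σ(ρt)_known − 3.38 × (depth of known layers): K_1 = 118.90665 − 3.38×43.215 = −27.16005; K_2 = 0 − 3.38×(3.65 + 0) = −12.337.
Balance: K_1 = K_2 − x×(3.38 − 2.83), so x = (K_2 − K_1)/(3.38 − 2.83) = 14.823/0.55 = 27 km.

27 km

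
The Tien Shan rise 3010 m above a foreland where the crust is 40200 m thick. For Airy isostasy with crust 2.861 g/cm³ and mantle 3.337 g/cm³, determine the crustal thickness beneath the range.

Root depth r = h ρ_c / (ρ_m − ρ_c) = 3010 m × 2.861 / 0.476 = 18090 m.
Total thickness = T + h + r = 40200 m + 3010 m + 18090 m = 61300 m.

61300 m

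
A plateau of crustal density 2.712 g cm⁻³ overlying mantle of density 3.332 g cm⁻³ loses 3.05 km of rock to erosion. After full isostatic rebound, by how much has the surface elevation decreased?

0.568 km

Rebound u = e ρ_c/ρ_m = 3.05 km × 2.712/3.332 = 2.482 km.
Net surface drop = e − u = 3.05 km − 2.482 km = e (ρ_m − ρ_c)/ρ_m = 0.568 km.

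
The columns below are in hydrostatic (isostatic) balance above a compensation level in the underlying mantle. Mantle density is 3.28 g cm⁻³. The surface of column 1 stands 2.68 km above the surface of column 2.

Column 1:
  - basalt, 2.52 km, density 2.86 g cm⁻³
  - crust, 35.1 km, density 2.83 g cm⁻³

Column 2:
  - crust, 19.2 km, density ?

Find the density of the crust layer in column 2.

Take the compensation level at the base of the deeper column (depth z_c below the surface of column 1) and equate Σ ρ_i t_i down to z_c; mantle fills any gap and the z_c terms cancel.
Column 1: 2.52×2.86 + 35.1×2.83 + (z_c − 37.62)×3.28
Column 2: 2.68×0 + 19.2×ρ + (z_c − 2.68 − 19.2)×3.28
The z_c×3.28 term appears on both sides and cancels. Collect the known terms of each column as K = Σ(ρt)_known − 3.28 × (depth of known layers): K_1 = 106.5402 − 3.28×37.62 = −16.8534; K_2 = 0 − 3.28×(2.68 + 19.2) = −71.7664.
Balance: K_1 = K_2 + 19.2×ρ, so ρ = (K_1 − K_2)/19.2 = 54.913/19.2 = 2.86 g cm⁻³.

2.86 g cm⁻³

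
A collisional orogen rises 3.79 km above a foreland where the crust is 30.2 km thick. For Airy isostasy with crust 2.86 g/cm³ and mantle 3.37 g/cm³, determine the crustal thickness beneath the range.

Root depth r = h ρ_c / (ρ_m − ρ_c) = 3.79 km × 2.86 / 0.51 = 21.25 km.
Total thickness = T + h + r = 30.2 km + 3.79 km + 21.25 km = 55.2 km.

55.2 km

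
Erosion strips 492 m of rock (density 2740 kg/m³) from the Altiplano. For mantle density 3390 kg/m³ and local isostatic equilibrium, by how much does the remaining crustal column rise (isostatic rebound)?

398 m

Unloading: uplift u = e ρ_c/ρ_m = 492 m × 2740/3390 = 398 m.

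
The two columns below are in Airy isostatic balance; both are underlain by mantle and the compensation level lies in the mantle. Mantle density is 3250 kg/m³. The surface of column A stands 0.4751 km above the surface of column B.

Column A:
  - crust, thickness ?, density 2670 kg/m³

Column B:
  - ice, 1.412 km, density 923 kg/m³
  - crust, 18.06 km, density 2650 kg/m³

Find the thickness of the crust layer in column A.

Take the compensation level at the base of the deeper column (depth z_c below the surface of column A) and equate Σ ρ_i t_i down to z_c; mantle fills any gap and the z_c terms cancel.
Column A: x×2670 + (z_c − 0 − x)×3250
Column B: 0.4751×0 + 1.412×923 + 18.06×2650 + (z_c − 0.4751 − 19.472)×3250
The z_c×3250 term appears on both sides and cancels. Collect the known terms of each column as K = Σ(ρt)_known − 3250 × (depth of known layers): K_A = 0 − 3250×0 = 0; K_B = 49162.276 − 3250×(0.4751 + 19.472) = −15665.799.
Balance: K_A − x×(3250 − 2670) = K_B, so x = (K_A − K_B)/(3250 − 2670) = 15665.8/580 = 27 km.

27 km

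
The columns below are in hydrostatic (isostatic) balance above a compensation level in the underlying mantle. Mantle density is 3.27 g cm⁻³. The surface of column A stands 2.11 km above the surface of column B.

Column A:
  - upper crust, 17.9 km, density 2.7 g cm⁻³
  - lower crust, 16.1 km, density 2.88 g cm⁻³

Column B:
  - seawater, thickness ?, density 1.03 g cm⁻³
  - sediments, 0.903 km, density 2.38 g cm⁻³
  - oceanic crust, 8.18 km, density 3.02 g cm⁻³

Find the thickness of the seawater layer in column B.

Take the compensation level at the base of the deeper column (depth z_c below the surface of column A) and equate Σ ρ_i t_i down to z_c; mantle fills any gap and the z_c terms cancel.
Column A: 17.9×2.7 + 16.1×2.88 + (z_c − 34)×3.27
Column B: 2.11×0 + x×1.03 + 0.903×2.38 + 8.18×3.02 + (z_c − 2.11 − 9.083 − x)×3.27
The z_c×3.27 term appears on both sides and cancels. Collect the known terms of each column as K = Σ(ρt)_known − 3.27 × (depth of known layers): K_A = 94.698 − 3.27×34 = −16.482; K_B = 26.85274 − 3.27×(2.11 + 9.083) = −9.74837.
Balance: K_A = K_B − x×(3.27 − 1.03), so x = (K_B − K_A)/(3.27 − 1.03) = 6.73363/2.24 = 3.01 km.

3.01 km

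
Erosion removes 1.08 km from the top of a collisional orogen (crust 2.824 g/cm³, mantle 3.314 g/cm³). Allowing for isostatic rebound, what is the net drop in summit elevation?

Rebound u = e ρ_c/ρ_m = 1.08 km × 2.824/3.314 = 0.9203 km.
Net surface drop = e − u = 1.08 km − 0.9203 km = e (ρ_m − ρ_c)/ρ_m = 0.16 km.

0.16 km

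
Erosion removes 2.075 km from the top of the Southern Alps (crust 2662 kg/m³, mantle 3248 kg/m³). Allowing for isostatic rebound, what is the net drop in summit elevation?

Rebound u = e ρ_c/ρ_m = 2.075 km × 2662/3248 = 1.701 km.
Net surface drop = e − u = 2.075 km − 1.701 km = e (ρ_m − ρ_c)/ρ_m = 0.374 km.

0.374 km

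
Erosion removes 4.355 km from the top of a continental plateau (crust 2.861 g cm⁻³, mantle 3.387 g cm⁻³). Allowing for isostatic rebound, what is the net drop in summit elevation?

0.676 km

Rebound u = e ρ_c/ρ_m = 4.355 km × 2.861/3.387 = 3.679 km.
Net surface drop = e − u = 4.355 km − 3.679 km = e (ρ_m − ρ_c)/ρ_m = 0.676 km.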